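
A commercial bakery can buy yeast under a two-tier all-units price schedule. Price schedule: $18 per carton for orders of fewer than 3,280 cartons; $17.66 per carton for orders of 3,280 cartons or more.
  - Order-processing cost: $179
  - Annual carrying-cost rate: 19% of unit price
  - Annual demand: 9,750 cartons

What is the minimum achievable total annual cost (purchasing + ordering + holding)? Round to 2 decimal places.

$178,219.94

H₁ = 19%×$18 = $3.4200;  H₂ = 19%×$17.66 = $3.3554
EOQ₁ = √(2×9,750×179/3.4200) = 1,010.25  (< 3,280, feasible at tier 1)
EOQ₂ = √(2×9,750×179/3.3554) = 1,019.93  (< 3,280 → use Q = 3,280 at tier-2 price)
TC(tier 1 (EOQ₁), Q≈1,010.3) = $178,955.07
TC(tier 2, Q≈3,280.0) = $178,219.94
Minimum at tier 2: $178,219.94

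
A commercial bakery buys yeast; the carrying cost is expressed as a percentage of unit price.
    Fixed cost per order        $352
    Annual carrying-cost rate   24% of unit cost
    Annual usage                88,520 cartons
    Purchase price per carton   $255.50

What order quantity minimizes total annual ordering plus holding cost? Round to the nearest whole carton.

Holding cost per carton per year: H = 24% × $255.5 = $61.3200
EOQ = √(2DS/H) = √(2 × 88,520 × 352 / 61.32)
    = √(1,016,276.58) ≈ 1,008.11

1,008 cartons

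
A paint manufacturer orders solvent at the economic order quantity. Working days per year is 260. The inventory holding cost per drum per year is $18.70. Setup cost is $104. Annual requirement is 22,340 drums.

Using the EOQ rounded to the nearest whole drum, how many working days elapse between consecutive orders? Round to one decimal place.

5.8 days

Q* = √(2·D·S / H) = √(2·22,340·104 / 18.7) = √248,487.7 ≈ 498.49 → Q = 498 drums
Cycle time = (working days × Q)/D = (260 × 498) / 22,340 = 5.796 days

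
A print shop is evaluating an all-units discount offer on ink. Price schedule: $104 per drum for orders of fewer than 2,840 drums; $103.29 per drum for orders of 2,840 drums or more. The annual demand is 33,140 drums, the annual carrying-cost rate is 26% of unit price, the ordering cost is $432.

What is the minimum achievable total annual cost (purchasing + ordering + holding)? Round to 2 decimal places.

$3,466,206.28

H₁ = 26%×$104 = $27.0400;  H₂ = 26%×$103.29 = $26.8554
EOQ₁ = √(2×33,140×432/27.0400) = 1,029.03  (< 2,840, feasible at tier 1)
EOQ₂ = √(2×33,140×432/26.8554) = 1,032.56  (< 2,840 → use Q = 2,840 at tier-2 price)
TC(tier 1 (EOQ₁), Q≈1,029.0) = $3,474,385.08
TC(tier 2, Q≈2,840.0) = $3,466,206.28
Minimum at tier 2: $3,466,206.28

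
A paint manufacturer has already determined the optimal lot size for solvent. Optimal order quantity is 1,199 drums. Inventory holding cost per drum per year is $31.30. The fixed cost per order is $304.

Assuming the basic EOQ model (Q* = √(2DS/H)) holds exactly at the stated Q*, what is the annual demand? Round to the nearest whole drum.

74,008 drums per year

EOQ relation: Q² = 2DS/H, so rearrange for the unknown.
D = Q²H / (2S) = 1,199² × 31.3 / (2 × 304) = 74,008.08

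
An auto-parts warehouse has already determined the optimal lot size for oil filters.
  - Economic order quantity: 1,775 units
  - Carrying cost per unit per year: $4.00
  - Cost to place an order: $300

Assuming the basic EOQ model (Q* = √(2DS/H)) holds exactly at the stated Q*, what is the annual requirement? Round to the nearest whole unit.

Since Q* = (2DS/H)^½, squaring gives Q*²·H = 2DS.
D = Q²H / (2S) = 1,775² × 4 / (2 × 300) = 21,004.17

21,004 units per year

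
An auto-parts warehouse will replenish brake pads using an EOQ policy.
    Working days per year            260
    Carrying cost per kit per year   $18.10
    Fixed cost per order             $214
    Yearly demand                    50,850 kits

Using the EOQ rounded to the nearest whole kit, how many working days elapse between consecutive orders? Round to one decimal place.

EOQ = √(2DS/H) = √(2 × 50,850 × 214 / 18.1)
    = √(1,202,419.89) ≈ 1,096.55 → Q = 1,097 kits
Days between orders = 260 / (D/Q) = 260 / 46.354 ≈ 5.609

5.6 days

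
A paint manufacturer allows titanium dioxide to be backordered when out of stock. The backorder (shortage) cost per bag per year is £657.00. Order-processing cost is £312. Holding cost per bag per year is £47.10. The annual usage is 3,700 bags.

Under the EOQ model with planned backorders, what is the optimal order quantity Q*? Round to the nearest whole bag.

Q* = √(2DS/H) · √((H + b)/b)
   = √(2 × 3,700 × 312 / 47.1) · √((47.1 + 657) / 657)
   = 221.403 × 1.0352 ≈ 229.20

229 bags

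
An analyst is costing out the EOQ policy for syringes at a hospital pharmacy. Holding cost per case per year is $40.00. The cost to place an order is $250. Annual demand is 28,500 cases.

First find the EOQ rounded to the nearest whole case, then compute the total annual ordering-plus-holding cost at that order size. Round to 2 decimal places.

Optimal lot size Q* = (2 × 28,500 × $250 / $40)^½ ≈ 596.87 → Q = 597 cases
Ordering: D/Q × S = 28,500/597 × $250 = $11,934.67
Holding:  Q/2 × H = 597/2 × $40 = $11,940.00
Total = $11,934.67 + $11,940.00 = $23,874.67

$23,874.67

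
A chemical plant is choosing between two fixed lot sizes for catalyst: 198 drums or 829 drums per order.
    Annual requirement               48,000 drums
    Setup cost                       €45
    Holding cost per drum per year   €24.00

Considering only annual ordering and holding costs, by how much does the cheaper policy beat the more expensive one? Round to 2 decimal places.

€731.54

For each Q, cost = (D/Q)·S + (Q/2)·H.
TC(198) = (48,000/198)×45 + (198/2)×24 = €13,285.09
TC(829) = (48,000/829)×45 + (829/2)×24 = €12,553.55
Lots of 829 are cheaper by €731.54.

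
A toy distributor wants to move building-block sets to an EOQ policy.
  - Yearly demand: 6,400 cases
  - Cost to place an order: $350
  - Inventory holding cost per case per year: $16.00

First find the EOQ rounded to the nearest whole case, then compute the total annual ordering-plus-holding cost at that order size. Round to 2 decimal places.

EOQ = √(2DS/H) = √(2 × 6,400 × 350 / 16)
    = √(280,000.00) ≈ 529.15 → Q = 529 cases
Annual ordering cost = (D/Q)·S = (6,400/529) × 350 = $4,234.40
Annual holding cost  = (Q/2)·H = (529/2) × 16 = $4,232.00
Total = $4,234.40 + $4,232.00 = $8,466.40

$8,466.40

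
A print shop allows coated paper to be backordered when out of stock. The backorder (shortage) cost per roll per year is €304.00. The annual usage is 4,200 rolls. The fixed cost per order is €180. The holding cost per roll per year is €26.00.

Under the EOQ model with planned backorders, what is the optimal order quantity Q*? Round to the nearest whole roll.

Q* = √(2DS/H) · √((H + b)/b)
   = √(2 × 4,200 × 180 / 26) · √((26 + 304) / 304)
   = 241.151 × 1.0419 ≈ 251.25

251 rolls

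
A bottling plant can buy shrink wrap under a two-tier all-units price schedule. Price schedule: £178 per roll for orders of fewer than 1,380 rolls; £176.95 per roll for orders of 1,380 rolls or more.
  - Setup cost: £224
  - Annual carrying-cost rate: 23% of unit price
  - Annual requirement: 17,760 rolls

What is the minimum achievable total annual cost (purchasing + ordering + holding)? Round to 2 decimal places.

£3,173,596.75

H₁ = 23%×£178 = £40.9400;  H₂ = 23%×£176.95 = £40.6985
EOQ₁ = √(2×17,760×224/40.9400) = 440.85  (< 1,380, feasible at tier 1)
EOQ₂ = √(2×17,760×224/40.6985) = 442.15  (< 1,380 → use Q = 1,380 at tier-2 price)
TC(tier 1 (EOQ₁), Q≈440.8) = £3,179,328.22
TC(tier 2, Q≈1,380.0) = £3,173,596.75
Minimum at tier 2: £3,173,596.75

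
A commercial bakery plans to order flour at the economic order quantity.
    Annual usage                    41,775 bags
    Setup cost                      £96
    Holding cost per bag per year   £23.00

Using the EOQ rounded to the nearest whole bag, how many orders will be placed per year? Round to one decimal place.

2DS/H = 2·41,775·96/23 = 348,730.43
EOQ = √348,730.43 ≈ 590.53 → Q = 591
N = D/Q = 41,775/591 ≈ 70.685 orders/yr

70.7 orders per year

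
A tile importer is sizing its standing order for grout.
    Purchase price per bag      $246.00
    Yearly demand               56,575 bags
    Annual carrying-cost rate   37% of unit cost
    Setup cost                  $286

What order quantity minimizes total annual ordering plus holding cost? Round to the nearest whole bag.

H = i·C = 0.37 × $246 = $91.0200 per bag-year
EOQ = √(2DS/H) = √(2 × 56,575 × 286 / 91.02)
    = √(355,536.15) ≈ 596.27

596 bags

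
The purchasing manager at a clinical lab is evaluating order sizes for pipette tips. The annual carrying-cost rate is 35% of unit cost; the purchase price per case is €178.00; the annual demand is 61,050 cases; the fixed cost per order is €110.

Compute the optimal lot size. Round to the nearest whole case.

464 cases

H = i·C = 0.35 × €178 = €62.3000 per case-year
EOQ = √(2DS/H) = √(2 × 61,050 × 110 / 62.3)
    = √(215,585.87) ≈ 464.31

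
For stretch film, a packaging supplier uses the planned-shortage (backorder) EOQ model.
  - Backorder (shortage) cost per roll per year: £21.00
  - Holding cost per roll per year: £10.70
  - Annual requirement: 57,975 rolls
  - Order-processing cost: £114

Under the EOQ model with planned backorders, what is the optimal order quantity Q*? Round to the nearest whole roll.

Q* = √(2DS/H) · √((H + b)/b)
   = √(2 × 57,975 × 114 / 10.7) · √((10.7 + 21) / 21)
   = 1,111.465 × 1.2286 ≈ 1,365.58

1,366 rolls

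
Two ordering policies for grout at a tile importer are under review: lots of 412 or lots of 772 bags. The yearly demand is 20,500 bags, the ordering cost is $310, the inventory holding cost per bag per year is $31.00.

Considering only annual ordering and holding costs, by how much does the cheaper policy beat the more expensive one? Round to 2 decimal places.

For each Q, cost = (D/Q)·S + (Q/2)·H.
TC(412) = (20,500/412)×310 + (412/2)×31 = $21,810.76
TC(772) = (20,500/772)×310 + (772/2)×31 = $20,197.87
|ΔTC| = |$21,810.76 − $20,197.87| = $1,612.89

$1,612.89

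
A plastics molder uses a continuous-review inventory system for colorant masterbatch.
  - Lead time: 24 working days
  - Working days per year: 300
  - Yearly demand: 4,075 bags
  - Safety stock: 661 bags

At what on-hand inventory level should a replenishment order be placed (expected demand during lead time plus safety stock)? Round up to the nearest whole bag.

Daily demand d = 4,075 / 300 = 13.583 bags/day
Demand during lead time = 13.583 × 24 = 326.00
Reorder point = 326.00 + 661 = 987.00 → round up

987 bags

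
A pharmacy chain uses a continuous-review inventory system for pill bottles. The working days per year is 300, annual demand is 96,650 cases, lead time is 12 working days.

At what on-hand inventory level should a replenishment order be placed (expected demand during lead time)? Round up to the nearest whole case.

3,866 cases

Daily demand d = 96,650 / 300 = 322.167 cases/day
Demand during lead time = 322.167 × 12 = 3,866.00
Reorder point = 3,866.00 → round up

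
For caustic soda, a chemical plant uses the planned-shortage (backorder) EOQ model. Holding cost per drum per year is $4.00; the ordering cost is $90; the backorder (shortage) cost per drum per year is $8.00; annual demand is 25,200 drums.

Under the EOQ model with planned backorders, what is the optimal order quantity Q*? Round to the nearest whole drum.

Basic EOQ = √(2·25,200·90/4) = 1,064.894
Backorder adjustment √((H+b)/b) = √((4+8)/8) = 1.2247
Q* = 1,064.894 × 1.2247 ≈ 1,304.22

1,304 drums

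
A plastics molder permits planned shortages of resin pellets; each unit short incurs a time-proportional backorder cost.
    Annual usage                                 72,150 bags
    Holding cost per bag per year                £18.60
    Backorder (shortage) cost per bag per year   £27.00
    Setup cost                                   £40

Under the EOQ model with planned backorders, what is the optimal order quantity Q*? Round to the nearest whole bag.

Q* = √(2DS/H) · √((H + b)/b)
   = √(2 × 72,150 × 40 / 18.6) · √((18.6 + 27) / 27)
   = 557.066 × 1.2996 ≈ 723.95

724 bags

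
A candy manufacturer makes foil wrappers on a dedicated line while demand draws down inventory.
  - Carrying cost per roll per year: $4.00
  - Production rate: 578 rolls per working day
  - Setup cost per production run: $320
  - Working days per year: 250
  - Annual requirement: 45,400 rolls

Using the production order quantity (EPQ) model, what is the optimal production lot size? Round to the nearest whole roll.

3,255 rolls

d = 45,400/250 = 181.6000 rolls/day;  effective holding cost H(1 − d/p) = 4·(1 − 181.6000/578) = 2.74325
Q* = √(2DS / H_eff) = √(2·45,400·320 / 2.74325) ≈ 3,254.51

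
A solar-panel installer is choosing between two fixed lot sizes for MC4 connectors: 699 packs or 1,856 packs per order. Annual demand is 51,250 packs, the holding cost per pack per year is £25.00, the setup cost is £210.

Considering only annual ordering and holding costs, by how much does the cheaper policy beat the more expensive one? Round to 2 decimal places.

TC(Q) = (D/Q)S + (Q/2)H
TC(699) = (51,250/699)×210 + (699/2)×25 = £24,134.50
TC(1,856) = (51,250/1,856)×210 + (1,856/2)×25 = £28,998.76
Cheaper: Q = 699.  Difference = £4,864.27

£4,864.27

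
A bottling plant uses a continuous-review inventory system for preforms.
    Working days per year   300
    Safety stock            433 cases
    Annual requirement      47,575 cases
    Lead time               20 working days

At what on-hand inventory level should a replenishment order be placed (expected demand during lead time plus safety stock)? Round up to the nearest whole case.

Daily demand d = 47,575 / 300 = 158.583 cases/day
Demand during lead time = 158.583 × 20 = 3,171.67
Reorder point = 3,171.67 + 433 = 3,604.67 → round up

3,605 cases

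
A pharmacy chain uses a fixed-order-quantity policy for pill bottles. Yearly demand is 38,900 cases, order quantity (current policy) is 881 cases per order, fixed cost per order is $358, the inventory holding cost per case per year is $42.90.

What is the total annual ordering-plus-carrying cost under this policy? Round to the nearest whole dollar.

$34,705

Ordering: D/Q × S = 38,900/881 × $358 = $15,807.26
Holding:  Q/2 × H = 881/2 × $42.9 = $18,897.45
Total = $15,807.26 + $18,897.45 = $34,704.71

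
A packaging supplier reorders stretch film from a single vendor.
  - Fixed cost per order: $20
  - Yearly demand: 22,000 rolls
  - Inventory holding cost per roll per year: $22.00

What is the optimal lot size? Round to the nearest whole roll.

Q* = √(2·D·S / H) = √(2·22,000·20 / 22) = √40,000.0 ≈ 200.00

200 rolls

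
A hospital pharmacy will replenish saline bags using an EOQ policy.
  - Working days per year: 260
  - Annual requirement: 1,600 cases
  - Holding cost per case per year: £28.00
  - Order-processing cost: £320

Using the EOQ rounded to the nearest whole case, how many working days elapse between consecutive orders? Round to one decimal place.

31.0 days

Q* = √(2·D·S / H) = √(2·1,600·320 / 28) = √36,571.4 ≈ 191.24 → Q = 191 cases
T = Q/D × 260 days = 191/1,600 × 260 = 31.038 days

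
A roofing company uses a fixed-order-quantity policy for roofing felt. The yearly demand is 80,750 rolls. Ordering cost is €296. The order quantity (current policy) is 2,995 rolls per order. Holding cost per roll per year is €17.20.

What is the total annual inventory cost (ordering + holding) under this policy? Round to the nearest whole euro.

Orders/yr = 80,750/2,995 = 26.962; ordering cost = 26.962 × €296 = €7,980.63
Average inventory = 2,995/2 = 1497.5; holding cost = 1497.5 × €17.2 = €25,757.00
Total = €7,980.63 + €25,757.00 = €33,737.63

€33,738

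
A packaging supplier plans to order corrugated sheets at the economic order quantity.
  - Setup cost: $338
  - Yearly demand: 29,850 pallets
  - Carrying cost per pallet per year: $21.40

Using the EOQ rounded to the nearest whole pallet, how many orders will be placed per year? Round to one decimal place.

EOQ = √(2DS/H) = √(2 × 29,850 × 338 / 21.4)
    = √(942,925.23) ≈ 971.04 → Q = 971
N = D/Q = 29,850/971 ≈ 30.742 orders/yr

30.7 orders per year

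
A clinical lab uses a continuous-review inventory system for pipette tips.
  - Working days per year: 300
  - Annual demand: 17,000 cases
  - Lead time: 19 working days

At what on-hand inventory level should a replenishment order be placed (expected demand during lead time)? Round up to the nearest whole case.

Daily demand d = 17,000 / 300 = 56.667 cases/day
Demand during lead time = 56.667 × 19 = 1,076.67
Reorder point = 1,076.67 → round up

1,077 cases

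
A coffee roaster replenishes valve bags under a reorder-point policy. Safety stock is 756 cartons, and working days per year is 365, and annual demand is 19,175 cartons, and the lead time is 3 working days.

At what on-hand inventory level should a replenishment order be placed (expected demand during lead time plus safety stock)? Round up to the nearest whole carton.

Daily demand d = 19,175 / 365 = 52.534 cartons/day
Demand during lead time = 52.534 × 3 = 157.60
Reorder point = 157.60 + 756 = 913.60 → round up

914 cartons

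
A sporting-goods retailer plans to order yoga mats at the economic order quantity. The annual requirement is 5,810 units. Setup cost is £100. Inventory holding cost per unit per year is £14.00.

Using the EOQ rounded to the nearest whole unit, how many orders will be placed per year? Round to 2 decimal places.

EOQ = √(2DS/H) = √(2 × 5,810 × 100 / 14)
    = √(83,000.00) ≈ 288.10 → Q = 288
Orders per year = D/Q = 5,810 / 288 = 20.174

20.17 orders per year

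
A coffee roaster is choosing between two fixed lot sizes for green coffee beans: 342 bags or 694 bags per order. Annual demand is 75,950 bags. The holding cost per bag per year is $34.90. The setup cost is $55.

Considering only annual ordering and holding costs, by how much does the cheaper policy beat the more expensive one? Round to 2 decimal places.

$52.69

For each Q, cost = (D/Q)·S + (Q/2)·H.
TC(342) = (75,950/342)×55 + (342/2)×34.9 = $18,182.08
TC(694) = (75,950/694)×55 + (694/2)×34.9 = $18,129.39
Lots of 694 are cheaper by $52.69.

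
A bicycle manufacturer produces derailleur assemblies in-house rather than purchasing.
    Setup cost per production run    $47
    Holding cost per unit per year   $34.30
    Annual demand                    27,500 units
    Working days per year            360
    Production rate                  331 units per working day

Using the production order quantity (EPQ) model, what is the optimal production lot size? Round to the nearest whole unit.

313 units

Daily demand d = 27,500/360 = 76.389; p = 331; 1 − d/p = 0.76922
EPQ = √(2DS / (H(1 − d/p)))
    = √(2 × 27,500 × 47 / (34.3 × 0.76922)) ≈ 313.01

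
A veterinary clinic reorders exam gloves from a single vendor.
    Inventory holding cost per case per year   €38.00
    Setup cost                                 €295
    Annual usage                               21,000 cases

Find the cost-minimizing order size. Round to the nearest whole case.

EOQ = √(2DS/H) = √(2 × 21,000 × 295 / 38)
    = √(326,052.63) ≈ 571.01

571 cases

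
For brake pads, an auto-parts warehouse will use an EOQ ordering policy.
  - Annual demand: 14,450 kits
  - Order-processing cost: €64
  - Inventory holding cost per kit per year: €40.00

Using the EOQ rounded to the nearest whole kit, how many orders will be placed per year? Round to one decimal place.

Q* = √(2·D·S / H) = √(2·14,450·64 / 40) = √46,240.0 ≈ 215.03 → Q = 215
N = D/Q = 14,450/215 ≈ 67.209 orders/yr

67.2 orders per year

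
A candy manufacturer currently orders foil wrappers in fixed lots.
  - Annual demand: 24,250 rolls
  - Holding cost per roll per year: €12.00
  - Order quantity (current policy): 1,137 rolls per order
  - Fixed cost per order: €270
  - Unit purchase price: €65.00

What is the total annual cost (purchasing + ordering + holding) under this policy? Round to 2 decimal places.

Orders/yr = 24,250/1,137 = 21.328; ordering cost = 21.328 × €270 = €5,758.58
Average inventory = 1,137/2 = 568.5; holding cost = 568.5 × €12 = €6,822.00
Purchase cost = D·C = 24,250 × 65 = €1,576,250.00
Total = €5,758.58 + €6,822.00 + €1,576,250.00 = €1,588,830.58

€1,588,830.58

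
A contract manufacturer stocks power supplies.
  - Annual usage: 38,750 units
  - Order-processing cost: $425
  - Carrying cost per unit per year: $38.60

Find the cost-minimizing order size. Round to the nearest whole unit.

EOQ = √(2DS/H) = √(2 × 38,750 × 425 / 38.6)
    = √(853,303.11) ≈ 923.74

924 units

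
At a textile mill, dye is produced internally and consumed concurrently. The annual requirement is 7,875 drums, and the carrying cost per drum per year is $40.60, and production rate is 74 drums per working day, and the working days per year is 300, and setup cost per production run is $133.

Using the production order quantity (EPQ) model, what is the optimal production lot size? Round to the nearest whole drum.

Daily demand d = 7,875/300 = 26.250; p = 74; 1 − d/p = 0.64527
EPQ = √(2DS / (H(1 − d/p)))
    = √(2 × 7,875 × 133 / (40.6 × 0.64527)) ≈ 282.77

283 drums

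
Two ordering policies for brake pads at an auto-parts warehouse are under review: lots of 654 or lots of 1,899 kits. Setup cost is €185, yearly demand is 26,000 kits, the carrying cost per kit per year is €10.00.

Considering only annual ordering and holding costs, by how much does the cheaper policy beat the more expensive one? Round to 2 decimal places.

€1,403.17

Annual cost at Q: ordering D·S/Q plus holding Q·H/2.
TC(654) = (26,000/654)×185 + (654/2)×10 = €10,624.74
TC(1,899) = (26,000/1,899)×185 + (1,899/2)×10 = €12,027.91
|ΔTC| = |€10,624.74 − €12,027.91| = €1,403.17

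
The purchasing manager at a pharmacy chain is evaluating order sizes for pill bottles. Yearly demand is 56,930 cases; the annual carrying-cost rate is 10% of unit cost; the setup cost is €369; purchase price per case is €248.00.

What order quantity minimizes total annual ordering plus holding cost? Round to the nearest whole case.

H = i·C = 0.1 × €248 = €24.8000 per case-year
Q* = √(2·D·S / H) = √(2·56,930·369 / 24.8) = √1,694,126.6 ≈ 1,301.59

1,302 cases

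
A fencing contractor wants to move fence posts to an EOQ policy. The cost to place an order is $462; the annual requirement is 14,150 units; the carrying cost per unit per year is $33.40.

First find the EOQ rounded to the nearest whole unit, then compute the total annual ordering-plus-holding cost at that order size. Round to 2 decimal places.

$20,897.17

2DS/H = 2·14,150·462/33.4 = 391,455.09
EOQ = √391,455.09 ≈ 625.66 → Q = 626 units
Ordering: D/Q × S = 14,150/626 × $462 = $10,442.97
Holding:  Q/2 × H = 626/2 × $33.4 = $10,454.20
Total = $10,442.97 + $10,454.20 = $20,897.17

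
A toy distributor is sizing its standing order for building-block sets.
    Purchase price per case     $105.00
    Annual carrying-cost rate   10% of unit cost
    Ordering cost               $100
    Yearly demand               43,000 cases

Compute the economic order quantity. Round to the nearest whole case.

905 cases

Carrying cost H = $105 × 10% = $10.5000/case/yr
Q* = √(2·D·S / H) = √(2·43,000·100 / 10.5) = √819,047.6 ≈ 905.01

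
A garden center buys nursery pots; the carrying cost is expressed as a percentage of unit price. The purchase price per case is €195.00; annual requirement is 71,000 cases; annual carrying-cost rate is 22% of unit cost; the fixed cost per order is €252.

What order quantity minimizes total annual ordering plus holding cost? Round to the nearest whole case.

913 cases

Holding cost per case per year: H = 22% × €195 = €42.9000
Q* = √(2·D·S / H) = √(2·71,000·252 / 42.9) = √834,125.9 ≈ 913.30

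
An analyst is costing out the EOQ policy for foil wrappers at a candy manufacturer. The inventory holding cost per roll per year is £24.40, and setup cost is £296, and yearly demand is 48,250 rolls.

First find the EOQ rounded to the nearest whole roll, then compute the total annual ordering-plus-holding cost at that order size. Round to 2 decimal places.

£26,400.03

2DS/H = 2·48,250·296/24.4 = 1,170,655.74
EOQ = √1,170,655.74 ≈ 1,081.97 → Q = 1,082 rolls
Annual ordering cost = (D/Q)·S = (48,250/1,082) × 296 = £13,199.63
Annual holding cost  = (Q/2)·H = (1,082/2) × 24.4 = £13,200.40
Total = £13,199.63 + £13,200.40 = £26,400.03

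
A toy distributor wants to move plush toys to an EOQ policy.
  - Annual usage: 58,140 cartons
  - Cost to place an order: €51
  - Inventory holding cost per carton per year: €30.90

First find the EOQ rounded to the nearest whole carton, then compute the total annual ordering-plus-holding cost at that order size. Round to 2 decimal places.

€13,536.83

2DS/H = 2·58,140·51/30.9 = 191,918.45
EOQ = √191,918.45 ≈ 438.08 → Q = 438 cartons
Ordering: D/Q × S = 58,140/438 × €51 = €6,769.73
Holding:  Q/2 × H = 438/2 × €30.9 = €6,767.10
Total = €6,769.73 + €6,767.10 = €13,536.83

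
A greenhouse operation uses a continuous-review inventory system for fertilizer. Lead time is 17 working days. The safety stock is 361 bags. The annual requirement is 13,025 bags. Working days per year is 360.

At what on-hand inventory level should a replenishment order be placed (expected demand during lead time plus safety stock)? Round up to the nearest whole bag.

Daily demand d = 13,025 / 360 = 36.181 bags/day
Demand during lead time = 36.181 × 17 = 615.07
Reorder point = 615.07 + 361 = 976.07 → round up

977 bags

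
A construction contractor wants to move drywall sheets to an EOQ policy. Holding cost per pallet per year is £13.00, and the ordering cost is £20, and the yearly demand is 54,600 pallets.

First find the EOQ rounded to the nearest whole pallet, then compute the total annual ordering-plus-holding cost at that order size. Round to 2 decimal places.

£5,328.41

EOQ = √(2DS/H) = √(2 × 54,600 × 20 / 13)
    = √(168,000.00) ≈ 409.88 → Q = 410 pallets
Orders/yr = 54,600/410 = 133.171; ordering cost = 133.171 × £20 = £2,663.41
Average inventory = 410/2 = 205; holding cost = 205 × £13 = £2,665.00
Total = £2,663.41 + £2,665.00 = £5,328.41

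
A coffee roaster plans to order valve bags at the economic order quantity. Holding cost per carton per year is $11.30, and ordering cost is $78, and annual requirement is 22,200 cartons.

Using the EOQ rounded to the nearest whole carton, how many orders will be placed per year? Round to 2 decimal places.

40.07 orders per year

2DS/H = 2·22,200·78/11.3 = 306,477.88
EOQ = √306,477.88 ≈ 553.60 → Q = 554
N = D/Q = 22,200/554 ≈ 40.072 orders/yr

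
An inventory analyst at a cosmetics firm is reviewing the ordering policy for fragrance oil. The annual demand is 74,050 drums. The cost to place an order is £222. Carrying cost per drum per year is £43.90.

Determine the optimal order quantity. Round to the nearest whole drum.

865 drums

2DS/H = 2·74,050·222/43.9 = 748,933.94
EOQ = √748,933.94 ≈ 865.41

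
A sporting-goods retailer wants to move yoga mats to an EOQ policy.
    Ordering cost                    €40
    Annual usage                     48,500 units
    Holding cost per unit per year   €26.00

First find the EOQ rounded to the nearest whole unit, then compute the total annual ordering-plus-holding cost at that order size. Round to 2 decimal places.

€10,043.91

2DS/H = 2·48,500·40/26 = 149,230.77
EOQ = √149,230.77 ≈ 386.30 → Q = 386 units
Orders/yr = 48,500/386 = 125.648; ordering cost = 125.648 × €40 = €5,025.91
Average inventory = 386/2 = 193; holding cost = 193 × €26 = €5,018.00
Total = €5,025.91 + €5,018.00 = €10,043.91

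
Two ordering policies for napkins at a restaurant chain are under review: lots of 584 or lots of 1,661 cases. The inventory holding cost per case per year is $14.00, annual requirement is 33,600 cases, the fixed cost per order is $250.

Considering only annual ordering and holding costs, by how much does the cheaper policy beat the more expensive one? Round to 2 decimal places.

TC(Q) = (D/Q)S + (Q/2)H
TC(584) = (33,600/584)×250 + (584/2)×14 = $18,471.56
TC(1,661) = (33,600/1,661)×250 + (1,661/2)×14 = $16,684.19
Cheaper: Q = 1,661.  Difference = $1,787.37

$1,787.37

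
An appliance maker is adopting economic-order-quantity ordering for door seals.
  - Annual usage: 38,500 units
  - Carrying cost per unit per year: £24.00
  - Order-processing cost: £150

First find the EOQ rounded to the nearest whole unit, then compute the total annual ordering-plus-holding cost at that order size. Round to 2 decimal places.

£16,649.33

Q* = √(2·D·S / H) = √(2·38,500·150 / 24) = √481,250.0 ≈ 693.72 → Q = 694 units
Ordering: D/Q × S = 38,500/694 × £150 = £8,321.33
Holding:  Q/2 × H = 694/2 × £24 = £8,328.00
Total = £8,321.33 + £8,328.00 = £16,649.33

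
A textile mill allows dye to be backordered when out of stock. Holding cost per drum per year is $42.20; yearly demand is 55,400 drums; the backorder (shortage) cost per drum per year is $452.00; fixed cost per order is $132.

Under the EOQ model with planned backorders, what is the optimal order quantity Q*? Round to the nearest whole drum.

616 drums

Basic EOQ = √(2·55,400·132/42.2) = 588.709
Backorder adjustment √((H+b)/b) = √((42.2+452)/452) = 1.0456
Q* = 588.709 × 1.0456 ≈ 615.58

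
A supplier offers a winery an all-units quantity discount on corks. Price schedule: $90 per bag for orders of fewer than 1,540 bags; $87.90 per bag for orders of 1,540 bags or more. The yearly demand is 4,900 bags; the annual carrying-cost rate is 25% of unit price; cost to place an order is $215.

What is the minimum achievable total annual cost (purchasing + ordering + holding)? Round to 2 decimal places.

H₁ = 25%×$90 = $22.5000;  H₂ = 25%×$87.90 = $21.9750
EOQ₁ = √(2×4,900×215/22.5000) = 306.01  (< 1,540, feasible at tier 1)
EOQ₂ = √(2×4,900×215/21.9750) = 309.65  (< 1,540 → use Q = 1,540 at tier-2 price)
TC(tier 1 (EOQ₁), Q≈306.0) = $447,885.31
TC(tier 2, Q≈1,540.0) = $448,314.84
Minimum at tier 1 (EOQ₁): $447,885.31

$447,885.31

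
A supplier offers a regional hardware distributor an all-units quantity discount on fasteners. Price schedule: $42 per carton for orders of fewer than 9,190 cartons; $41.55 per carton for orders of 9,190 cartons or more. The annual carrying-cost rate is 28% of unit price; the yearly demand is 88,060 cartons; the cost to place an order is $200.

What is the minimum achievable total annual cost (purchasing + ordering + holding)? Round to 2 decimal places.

H₁ = 28%×$42 = $11.7600;  H₂ = 28%×$41.55 = $11.6340
EOQ₁ = √(2×88,060×200/11.7600) = 1,730.68  (< 9,190, feasible at tier 1)
EOQ₂ = √(2×88,060×200/11.6340) = 1,740.02  (< 9,190 → use Q = 9,190 at tier-2 price)
TC(tier 1 (EOQ₁), Q≈1,730.7) = $3,718,872.75
TC(tier 2, Q≈9,190.0) = $3,714,267.66
Minimum at tier 2: $3,714,267.66

$3,714,267.66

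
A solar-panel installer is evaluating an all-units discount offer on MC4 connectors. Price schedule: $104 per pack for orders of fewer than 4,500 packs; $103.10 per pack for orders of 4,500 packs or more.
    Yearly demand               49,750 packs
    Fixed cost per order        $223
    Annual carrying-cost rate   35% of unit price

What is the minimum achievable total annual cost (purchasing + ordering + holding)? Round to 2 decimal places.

$5,202,419.38

H₁ = 35%×$104 = $36.4000;  H₂ = 35%×$103.10 = $36.0850
EOQ₁ = √(2×49,750×223/36.4000) = 780.75  (< 4,500, feasible at tier 1)
EOQ₂ = √(2×49,750×223/36.0850) = 784.15  (< 4,500 → use Q = 4,500 at tier-2 price)
TC(tier 1 (EOQ₁), Q≈780.8) = $5,202,419.38
TC(tier 2, Q≈4,500.0) = $5,212,881.64
Minimum at tier 1 (EOQ₁): $5,202,419.38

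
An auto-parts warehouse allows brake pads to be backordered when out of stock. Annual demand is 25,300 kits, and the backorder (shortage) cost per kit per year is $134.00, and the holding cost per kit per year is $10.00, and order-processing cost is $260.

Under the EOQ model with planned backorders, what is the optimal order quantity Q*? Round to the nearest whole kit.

1,189 kits

Q* = √(2DS/H) · √((H + b)/b)
   = √(2 × 25,300 × 260 / 10) · √((10 + 134) / 134)
   = 1,146.996 × 1.0366 ≈ 1,189.02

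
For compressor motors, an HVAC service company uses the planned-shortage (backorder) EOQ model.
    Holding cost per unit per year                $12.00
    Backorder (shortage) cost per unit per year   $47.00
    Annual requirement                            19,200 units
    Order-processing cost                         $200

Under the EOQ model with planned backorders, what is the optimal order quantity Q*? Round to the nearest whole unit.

Q* = √(2DS/H) · √((H + b)/b)
   = √(2 × 19,200 × 200 / 12) · √((12 + 47) / 47)
   = 800.000 × 1.1204 ≈ 896.33

896 units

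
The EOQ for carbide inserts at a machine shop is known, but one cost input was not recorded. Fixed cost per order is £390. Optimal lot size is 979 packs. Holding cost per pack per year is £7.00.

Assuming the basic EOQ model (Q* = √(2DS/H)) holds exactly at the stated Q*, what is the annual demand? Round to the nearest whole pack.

8,601 packs per year

Since Q* = (2DS/H)^½, squaring gives Q*²·H = 2DS.
D = Q²H / (2S) = 979² × 7 / (2 × 390) = 8,601.39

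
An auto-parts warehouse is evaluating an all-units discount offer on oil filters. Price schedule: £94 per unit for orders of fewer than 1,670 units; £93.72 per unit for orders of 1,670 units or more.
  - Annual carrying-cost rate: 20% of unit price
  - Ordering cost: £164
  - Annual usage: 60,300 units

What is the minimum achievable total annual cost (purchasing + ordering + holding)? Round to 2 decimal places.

H₁ = 20%×£94 = £18.8000;  H₂ = 20%×£93.72 = £18.7440
EOQ₁ = √(2×60,300×164/18.8000) = 1,025.69  (< 1,670, feasible at tier 1)
EOQ₂ = √(2×60,300×164/18.7440) = 1,027.22  (< 1,670 → use Q = 1,670 at tier-2 price)
TC(tier 1 (EOQ₁), Q≈1,025.7) = £5,687,483.00
TC(tier 2, Q≈1,670.0) = £5,672,888.92
Minimum at tier 2: £5,672,888.92

£5,672,888.92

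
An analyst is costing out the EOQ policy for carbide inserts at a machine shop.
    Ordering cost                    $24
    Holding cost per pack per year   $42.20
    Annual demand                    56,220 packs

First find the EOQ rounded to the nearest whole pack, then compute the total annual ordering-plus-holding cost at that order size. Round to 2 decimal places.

$10,671.42

Q* = √(2·D·S / H) = √(2·56,220·24 / 42.2) = √63,946.9 ≈ 252.88 → Q = 253 packs
Ordering: D/Q × S = 56,220/253 × $24 = $5,333.12
Holding:  Q/2 × H = 253/2 × $42.2 = $5,338.30
Total = $5,333.12 + $5,338.30 = $10,671.42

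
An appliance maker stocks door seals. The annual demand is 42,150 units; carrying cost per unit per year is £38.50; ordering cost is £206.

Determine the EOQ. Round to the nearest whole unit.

2DS/H = 2·42,150·206/38.5 = 451,059.74
EOQ = √451,059.74 ≈ 671.61

672 units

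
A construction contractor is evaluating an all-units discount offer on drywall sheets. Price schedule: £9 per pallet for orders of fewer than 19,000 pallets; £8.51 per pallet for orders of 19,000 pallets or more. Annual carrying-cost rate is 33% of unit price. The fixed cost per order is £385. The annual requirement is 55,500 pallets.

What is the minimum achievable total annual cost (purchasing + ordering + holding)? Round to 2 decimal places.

H₁ = 33%×£9 = £2.9700;  H₂ = 33%×£8.51 = £2.8083
EOQ₁ = √(2×55,500×385/2.9700) = 3,793.27  (< 19,000, feasible at tier 1)
EOQ₂ = √(2×55,500×385/2.8083) = 3,900.95  (< 19,000 → use Q = 19,000 at tier-2 price)
TC(tier 1 (EOQ₁), Q≈3,793.3) = £510,766.01
TC(tier 2, Q≈19,000.0) = £500,108.46
Minimum at tier 2: £500,108.46

£500,108.46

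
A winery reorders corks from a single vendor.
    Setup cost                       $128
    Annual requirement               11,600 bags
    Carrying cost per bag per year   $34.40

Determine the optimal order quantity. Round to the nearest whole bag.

2DS/H = 2·11,600·128/34.4 = 86,325.58
EOQ = √86,325.58 ≈ 293.81

294 bags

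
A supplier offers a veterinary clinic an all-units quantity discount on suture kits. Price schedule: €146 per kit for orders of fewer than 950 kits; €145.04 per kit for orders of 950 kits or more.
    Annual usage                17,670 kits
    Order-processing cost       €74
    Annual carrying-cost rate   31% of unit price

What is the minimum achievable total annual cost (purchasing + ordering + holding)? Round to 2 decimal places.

H₁ = 31%×€146 = €45.2600;  H₂ = 31%×€145.04 = €44.9624
EOQ₁ = √(2×17,670×74/45.2600) = 240.38  (< 950, feasible at tier 1)
EOQ₂ = √(2×17,670×74/44.9624) = 241.17  (< 950 → use Q = 950 at tier-2 price)
TC(tier 1 (EOQ₁), Q≈240.4) = €2,590,699.44
TC(tier 2, Q≈950.0) = €2,585,590.34
Minimum at tier 2: €2,585,590.34

€2,585,590.34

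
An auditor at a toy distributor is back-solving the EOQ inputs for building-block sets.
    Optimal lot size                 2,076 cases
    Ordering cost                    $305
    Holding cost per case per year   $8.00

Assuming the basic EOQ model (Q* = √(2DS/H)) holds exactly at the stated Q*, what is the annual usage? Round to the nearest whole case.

Since Q* = (2DS/H)^½, squaring gives Q*²·H = 2DS.
D = Q²H / (2S) = 2,076² × 8 / (2 × 305) = 56,521.65

56,522 cases per year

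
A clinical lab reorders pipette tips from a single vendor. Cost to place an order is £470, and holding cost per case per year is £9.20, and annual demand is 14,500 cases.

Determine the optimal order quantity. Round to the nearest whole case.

1,217 cases

2DS/H = 2·14,500·470/9.2 = 1,481,521.74
EOQ = √1,481,521.74 ≈ 1,217.18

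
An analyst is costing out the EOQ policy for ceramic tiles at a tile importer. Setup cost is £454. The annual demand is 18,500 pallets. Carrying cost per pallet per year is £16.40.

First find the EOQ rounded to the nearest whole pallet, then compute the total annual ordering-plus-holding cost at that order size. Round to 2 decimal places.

Q* = √(2·D·S / H) = √(2·18,500·454 / 16.4) = √1,024,268.3 ≈ 1,012.06 → Q = 1,012 pallets
Orders/yr = 18,500/1,012 = 18.281; ordering cost = 18.281 × £454 = £8,299.41
Average inventory = 1,012/2 = 506; holding cost = 506 × £16.4 = £8,298.40
Total = £8,299.41 + £8,298.40 = £16,597.81

£16,597.81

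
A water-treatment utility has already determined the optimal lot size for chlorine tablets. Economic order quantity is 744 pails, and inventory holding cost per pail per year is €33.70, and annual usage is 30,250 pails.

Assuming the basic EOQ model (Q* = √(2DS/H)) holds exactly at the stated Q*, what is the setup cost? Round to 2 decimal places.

EOQ relation: Q² = 2DS/H, so rearrange for the unknown.
S = Q²H / (2D) = 744² × 33.7 / (2 × 30,250) = 308.3333

€308.33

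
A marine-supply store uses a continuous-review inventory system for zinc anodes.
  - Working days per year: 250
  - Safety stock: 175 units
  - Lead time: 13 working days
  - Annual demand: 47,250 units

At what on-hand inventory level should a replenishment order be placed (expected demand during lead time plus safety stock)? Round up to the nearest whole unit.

2,632 units

Daily demand d = 47,250 / 250 = 189.000 units/day
Demand during lead time = 189.000 × 13 = 2,457.00
Reorder point = 2,457.00 + 175 = 2,632.00 → round up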